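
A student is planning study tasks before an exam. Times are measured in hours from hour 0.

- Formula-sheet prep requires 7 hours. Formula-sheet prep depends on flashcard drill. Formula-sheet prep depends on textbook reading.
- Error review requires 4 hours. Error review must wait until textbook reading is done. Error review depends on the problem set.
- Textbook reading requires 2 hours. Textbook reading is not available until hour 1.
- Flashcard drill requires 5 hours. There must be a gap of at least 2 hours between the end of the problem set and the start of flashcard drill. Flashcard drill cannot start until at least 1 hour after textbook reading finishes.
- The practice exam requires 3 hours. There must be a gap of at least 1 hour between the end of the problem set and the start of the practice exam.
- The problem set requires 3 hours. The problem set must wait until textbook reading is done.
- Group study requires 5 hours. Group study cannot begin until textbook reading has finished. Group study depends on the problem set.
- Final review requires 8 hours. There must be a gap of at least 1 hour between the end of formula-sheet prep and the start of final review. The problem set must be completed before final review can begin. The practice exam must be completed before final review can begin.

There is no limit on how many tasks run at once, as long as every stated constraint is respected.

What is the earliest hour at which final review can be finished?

29

Textbook reading cannot begin until its own release at hour 1. It runs from hour 1 to 1 + 2 = hour 3.
The problem set waits on textbook reading (finishes hour 3), so it starts at hour 3 and finishes at 3 + 3 = hour 6.
After the problem set (finishes hour 6, plus 1-hour gap → hour 7), the practice exam can start at hour 7 and finishes at hour 10.
Flashcard drill has to wait for the problem set (finishes hour 6, plus 2-hour gap → hour 8); textbook reading (finishes hour 3, plus 1-hour gap → hour 4). The latest of these is hour 8, so flashcard drill runs hour 8 to 8 + 5 = hour 13.
For formula-sheet prep: flashcard drill (finishes hour 13); textbook reading (finishes hour 3). Taking the maximum gives a start of hour 13, and it finishes at 13 + 7 = hour 20.
Final review cannot start until formula-sheet prep (finishes hour 20, plus 1-hour gap → hour 21); the problem set (finishes hour 6); the practice exam (finishes hour 10). The controlling bound is hour 21, so final review finishes at 21 + 8 = hour 29.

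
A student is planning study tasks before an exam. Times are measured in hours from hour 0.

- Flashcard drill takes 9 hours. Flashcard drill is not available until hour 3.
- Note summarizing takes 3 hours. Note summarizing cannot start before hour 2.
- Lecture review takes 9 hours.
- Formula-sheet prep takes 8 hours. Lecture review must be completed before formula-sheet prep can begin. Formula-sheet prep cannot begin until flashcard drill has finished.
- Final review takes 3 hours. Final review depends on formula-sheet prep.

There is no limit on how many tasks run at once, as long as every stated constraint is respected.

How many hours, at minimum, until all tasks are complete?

23

After its own release at hour 2, note summarizing can start at hour 2 and finishes at hour 5.
After its own release at hour 3, flashcard drill can start at hour 3 and finishes at hour 12.
Nothing blocks lecture review, so it runs from hour 0 to hour 9.
For formula-sheet prep: lecture review (finishes hour 9); flashcard drill (finishes hour 12). Taking the maximum gives a start of hour 12, and it finishes at 12 + 8 = hour 20.
Final review waits on formula-sheet prep (finishes hour 20), so it starts at hour 20 and finishes at 20 + 3 = hour 23.
All tasks are finished once the last one completes. Finish times: Lecture review at 9, Flashcard drill at 12, Note summarizing at 5, Formula-sheet prep at 20, Final review at 23. The latest is hour 23.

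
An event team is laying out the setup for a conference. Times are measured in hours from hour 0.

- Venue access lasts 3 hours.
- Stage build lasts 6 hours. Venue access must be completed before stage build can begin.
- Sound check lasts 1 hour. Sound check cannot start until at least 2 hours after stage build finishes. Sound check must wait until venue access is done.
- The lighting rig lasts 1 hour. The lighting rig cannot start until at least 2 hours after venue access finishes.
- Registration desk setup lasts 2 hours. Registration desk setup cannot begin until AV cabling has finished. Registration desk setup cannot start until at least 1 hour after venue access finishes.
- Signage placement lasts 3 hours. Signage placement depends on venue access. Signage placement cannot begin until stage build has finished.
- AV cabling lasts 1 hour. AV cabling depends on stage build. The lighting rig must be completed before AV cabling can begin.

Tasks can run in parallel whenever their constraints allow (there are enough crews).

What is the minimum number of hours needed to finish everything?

Venue access has no prerequisites, so it starts at hour 0 and finishes at hour 3.
The lighting rig waits on venue access (finishes hour 3, plus 2-hour gap → hour 5), so it starts at hour 5 and finishes at 5 + 1 = hour 6.
Stage build waits on venue access (finishes hour 3), so it starts at hour 3 and finishes at 3 + 6 = hour 9.
Sound check cannot start until stage build (finishes hour 9, plus 2-hour gap → hour 11); venue access (finishes hour 3). The controlling bound is hour 11, so sound check finishes at 11 + 1 = hour 12.
For signage placement: venue access (finishes hour 3); stage build (finishes hour 9). Taking the maximum gives a start of hour 9, and it finishes at 9 + 3 = hour 12.
For AV cabling: stage build (finishes hour 9); the lighting rig (finishes hour 6). Taking the maximum gives a start of hour 9, and it finishes at 9 + 1 = hour 10.
Registration desk setup has to wait for AV cabling (finishes hour 10); venue access (finishes hour 3, plus 1-hour gap → hour 4). The latest of these is hour 10, so registration desk setup runs hour 10 to 10 + 2 = hour 12.
All tasks are finished once the last one completes. Finish times: Venue access at 3, Stage build at 9, The lighting rig at 6, AV cabling at 10, Registration desk setup at 12, Signage placement at 12, Sound check at 12. The latest is hour 12.

12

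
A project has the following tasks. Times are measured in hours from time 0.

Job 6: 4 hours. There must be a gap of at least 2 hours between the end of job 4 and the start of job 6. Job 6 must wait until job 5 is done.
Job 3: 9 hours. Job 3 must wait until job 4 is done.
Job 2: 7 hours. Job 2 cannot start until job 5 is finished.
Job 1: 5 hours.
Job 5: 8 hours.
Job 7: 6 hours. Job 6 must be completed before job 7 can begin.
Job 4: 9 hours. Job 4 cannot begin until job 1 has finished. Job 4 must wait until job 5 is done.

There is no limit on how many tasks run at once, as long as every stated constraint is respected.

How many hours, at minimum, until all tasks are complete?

29

Job 5 has no prerequisites, so it starts at hour 0 and finishes at hour 8.
Job 2 waits on job 5 (finishes hour 8), so it starts at hour 8 and finishes at 8 + 7 = hour 15.
Job 1 can start immediately at hour 0; it finishes at hour 5.
For job 4: job 1 (finishes hour 5); job 5 (finishes hour 8). Taking the maximum gives a start of hour 8, and it finishes at 8 + 9 = hour 17.
For job 6: job 4 (finishes hour 17, plus 2-hour gap → hour 19); job 5 (finishes hour 8). Taking the maximum gives a start of hour 19, and it finishes at 19 + 4 = hour 23.
After job 6 (finishes hour 23), job 7 can start at hour 23 and finishes at hour 29.
After job 4 (finishes hour 17), job 3 can start at hour 17 and finishes at hour 26.
All tasks are finished once the last one completes. Finish times: Job 1 at 5, Job 2 at 15, Job 3 at 26, Job 4 at 17, Job 5 at 8, Job 6 at 23, Job 7 at 29. The latest is hour 29.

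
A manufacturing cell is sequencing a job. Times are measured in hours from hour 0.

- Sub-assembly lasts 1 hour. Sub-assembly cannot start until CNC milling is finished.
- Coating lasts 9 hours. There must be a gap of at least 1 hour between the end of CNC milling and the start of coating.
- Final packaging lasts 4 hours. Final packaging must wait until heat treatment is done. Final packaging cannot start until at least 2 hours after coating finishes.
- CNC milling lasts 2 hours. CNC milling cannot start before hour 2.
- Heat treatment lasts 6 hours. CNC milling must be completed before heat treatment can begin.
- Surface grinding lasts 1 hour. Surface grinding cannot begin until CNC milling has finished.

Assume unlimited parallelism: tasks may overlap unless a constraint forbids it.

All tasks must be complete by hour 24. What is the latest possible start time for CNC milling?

Final packaging must finish by hour 24; it takes 4 hours, so it must start by 24 − 4 = hour 20.
Heat treatment has to be done before final packaging (must start by hour 20). That means finishing by hour 20, i.e. starting by 20 − 6 = hour 14.
To finish by hour 24, surface grinding (duration 1) must start no later than hour 23.
Coating must finish before final packaging (must start by hour 20, minus 2-hour gap → hour 18). With a 9-hour duration, coating must start by 18 − 9 = hour 9.
To finish by hour 24, sub-assembly (duration 1) must start no later than hour 23.
For CNC milling: heat treatment (must start by hour 14); surface grinding (must start by hour 23); coating (must start by hour 9, minus 1-hour gap → hour 8); sub-assembly (must start by hour 23). The most restrictive is hour 8; with a 2-hour duration, CNC milling must start by hour 6.

6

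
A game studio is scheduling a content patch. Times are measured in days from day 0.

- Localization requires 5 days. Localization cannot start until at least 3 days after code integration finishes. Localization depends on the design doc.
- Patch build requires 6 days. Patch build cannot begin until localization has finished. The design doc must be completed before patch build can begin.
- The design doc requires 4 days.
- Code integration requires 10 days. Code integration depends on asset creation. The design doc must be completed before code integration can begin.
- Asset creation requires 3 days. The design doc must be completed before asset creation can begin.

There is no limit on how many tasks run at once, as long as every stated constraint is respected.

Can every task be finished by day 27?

No

The design doc has no prerequisites, so it starts at day 0 and finishes at day 4.
Asset creation waits on the design doc (finishes day 4), so it starts at day 4 and finishes at 4 + 3 = day 7.
Code integration cannot start until asset creation (finishes day 7); the design doc (finishes day 4). The controlling bound is day 7, so code integration finishes at 7 + 10 = day 17.
For localization: code integration (finishes day 17, plus 3-day gap → day 20); the design doc (finishes day 4). Taking the maximum gives a start of day 20, and it finishes at 20 + 5 = day 25.
Patch build has to wait for localization (finishes day 25); the design doc (finishes day 4). The latest of these is day 25, so patch build runs day 25 to 25 + 6 = day 31.
The earliest everything can be done is day 31, which is after the deadline of 27, so it is not possible.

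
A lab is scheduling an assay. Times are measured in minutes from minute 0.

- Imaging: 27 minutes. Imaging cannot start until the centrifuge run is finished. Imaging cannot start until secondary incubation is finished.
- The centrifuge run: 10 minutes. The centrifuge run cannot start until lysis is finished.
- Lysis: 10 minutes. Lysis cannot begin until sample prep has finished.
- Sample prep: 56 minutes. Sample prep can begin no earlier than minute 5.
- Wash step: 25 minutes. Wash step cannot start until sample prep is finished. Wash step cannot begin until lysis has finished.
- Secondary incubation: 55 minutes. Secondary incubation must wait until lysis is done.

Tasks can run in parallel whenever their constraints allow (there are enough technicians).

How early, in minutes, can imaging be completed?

153

After its own release at minute 5, sample prep can start at minute 5 and finishes at minute 61.
Lysis waits on sample prep (finishes minute 61), so it starts at minute 61 and finishes at 61 + 10 = minute 71.
After lysis (finishes minute 71), secondary incubation can start at minute 71 and finishes at minute 126.
After lysis (finishes minute 71), the centrifuge run can start at minute 71 and finishes at minute 81.
Imaging cannot start until the centrifuge run (finishes minute 81); secondary incubation (finishes minute 126). The controlling bound is minute 126, so imaging finishes at 126 + 27 = minute 153.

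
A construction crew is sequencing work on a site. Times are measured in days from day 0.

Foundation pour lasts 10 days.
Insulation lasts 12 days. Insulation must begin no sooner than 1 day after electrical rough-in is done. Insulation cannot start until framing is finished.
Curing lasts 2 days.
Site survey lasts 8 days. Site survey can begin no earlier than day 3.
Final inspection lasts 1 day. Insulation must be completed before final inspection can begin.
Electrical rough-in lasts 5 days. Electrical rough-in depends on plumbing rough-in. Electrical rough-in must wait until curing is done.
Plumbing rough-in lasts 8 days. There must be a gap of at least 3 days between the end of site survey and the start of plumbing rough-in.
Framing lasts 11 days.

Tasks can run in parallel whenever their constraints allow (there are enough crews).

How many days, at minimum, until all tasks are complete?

Framing has no prerequisites, so it starts at day 0 and finishes at day 11.
Curing has no prerequisites, so it starts at day 0 and finishes at day 2.
Nothing blocks foundation pour, so it runs from day 0 to day 10.
Site survey cannot begin until its own release at day 3. It runs from day 3 to 3 + 8 = day 11.
After site survey (finishes day 11, plus 3-day gap → day 14), plumbing rough-in can start at day 14 and finishes at day 22.
Electrical rough-in has to wait for plumbing rough-in (finishes day 22); curing (finishes day 2). The latest of these is day 22, so electrical rough-in runs day 22 to 22 + 5 = day 27.
Insulation needs all of electrical rough-in (finishes day 27, plus 1-day gap → day 28); framing (finishes day 11). That puts its earliest start at day 28; it finishes at 28 + 12 = day 40.
After insulation (finishes day 40), final inspection can start at day 40 and finishes at day 41.
All tasks are finished once the last one completes. Finish times: Site survey at 11, Foundation pour at 10, Curing at 2, Framing at 11, Plumbing rough-in at 22, Electrical rough-in at 27, Insulation at 40, Final inspection at 41. The latest is day 41.

41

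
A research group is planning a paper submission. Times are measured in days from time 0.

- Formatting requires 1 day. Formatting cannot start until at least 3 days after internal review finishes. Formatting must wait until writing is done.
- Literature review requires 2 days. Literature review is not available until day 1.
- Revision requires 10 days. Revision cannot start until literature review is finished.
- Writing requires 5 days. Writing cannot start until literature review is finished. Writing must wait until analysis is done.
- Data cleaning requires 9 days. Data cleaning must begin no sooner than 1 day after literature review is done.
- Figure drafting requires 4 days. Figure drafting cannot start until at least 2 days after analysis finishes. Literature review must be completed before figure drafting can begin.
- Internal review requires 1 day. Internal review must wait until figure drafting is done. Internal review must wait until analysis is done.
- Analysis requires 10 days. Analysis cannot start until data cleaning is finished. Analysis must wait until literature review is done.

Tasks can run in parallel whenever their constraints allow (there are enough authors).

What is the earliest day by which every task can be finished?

Literature review waits on its own release at day 1, so it starts at day 1 and finishes at 1 + 2 = day 3.
Revision waits on literature review (finishes day 3), so it starts at day 3 and finishes at 3 + 10 = day 13.
Data cleaning cannot begin until literature review (finishes day 3, plus 1-day gap → day 4). It runs from day 4 to 4 + 9 = day 13.
Analysis has to wait for data cleaning (finishes day 13); literature review (finishes day 3). The latest of these is day 13, so analysis runs day 13 to 13 + 10 = day 23.
Writing needs all of literature review (finishes day 3); analysis (finishes day 23). That puts its earliest start at day 23; it finishes at 23 + 5 = day 28.
Figure drafting needs all of analysis (finishes day 23, plus 2-day gap → day 25); literature review (finishes day 3). That puts its earliest start at day 25; it finishes at 25 + 4 = day 29.
For internal review: figure drafting (finishes day 29); analysis (finishes day 23). Taking the maximum gives a start of day 29, and it finishes at 29 + 1 = day 30.
Formatting cannot start until internal review (finishes day 30, plus 3-day gap → day 33); writing (finishes day 28). The controlling bound is day 33, so formatting finishes at 33 + 1 = day 34.
All tasks are finished once the last one completes. Finish times: Literature review at 3, Data cleaning at 13, Analysis at 23, Figure drafting at 29, Writing at 28, Internal review at 30, Revision at 13, Formatting at 34. The latest is day 34.

34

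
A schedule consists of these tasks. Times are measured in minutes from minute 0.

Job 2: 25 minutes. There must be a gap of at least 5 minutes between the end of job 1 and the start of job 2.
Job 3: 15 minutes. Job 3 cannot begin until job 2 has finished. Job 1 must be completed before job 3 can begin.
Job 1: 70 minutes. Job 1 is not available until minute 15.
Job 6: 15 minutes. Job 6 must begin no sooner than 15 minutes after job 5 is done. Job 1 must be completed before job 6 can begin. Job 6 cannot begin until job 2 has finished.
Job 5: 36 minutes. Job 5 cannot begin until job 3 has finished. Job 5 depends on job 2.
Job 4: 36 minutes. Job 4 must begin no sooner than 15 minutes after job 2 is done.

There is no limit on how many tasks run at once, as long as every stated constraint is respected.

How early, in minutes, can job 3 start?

115

Job 1 cannot begin until its own release at minute 15. It runs from minute 15 to 15 + 70 = minute 85.
After job 1 (finishes minute 85, plus 5-minute gap → minute 90), job 2 can start at minute 90 and finishes at minute 115.
Job 3 waits on job 2 (finishes minute 115); job 1 (finishes minute 85). The latest of these is minute 115, which is the earliest job 3 can start.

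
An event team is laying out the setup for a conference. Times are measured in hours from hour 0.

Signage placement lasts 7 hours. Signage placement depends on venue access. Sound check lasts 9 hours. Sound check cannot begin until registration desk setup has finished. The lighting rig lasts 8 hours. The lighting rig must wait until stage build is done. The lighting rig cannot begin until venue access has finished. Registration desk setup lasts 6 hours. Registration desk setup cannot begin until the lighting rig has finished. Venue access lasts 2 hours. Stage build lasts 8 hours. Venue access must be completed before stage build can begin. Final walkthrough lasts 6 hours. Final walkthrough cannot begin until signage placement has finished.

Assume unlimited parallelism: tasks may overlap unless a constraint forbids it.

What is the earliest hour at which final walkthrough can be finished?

15

Venue access can start immediately at hour 0; it finishes at hour 2.
Signage placement waits on venue access (finishes hour 2), so it starts at hour 2 and finishes at 2 + 7 = hour 9.
Final walkthrough cannot begin until signage placement (finishes hour 9). It runs from hour 9 to 9 + 6 = hour 15.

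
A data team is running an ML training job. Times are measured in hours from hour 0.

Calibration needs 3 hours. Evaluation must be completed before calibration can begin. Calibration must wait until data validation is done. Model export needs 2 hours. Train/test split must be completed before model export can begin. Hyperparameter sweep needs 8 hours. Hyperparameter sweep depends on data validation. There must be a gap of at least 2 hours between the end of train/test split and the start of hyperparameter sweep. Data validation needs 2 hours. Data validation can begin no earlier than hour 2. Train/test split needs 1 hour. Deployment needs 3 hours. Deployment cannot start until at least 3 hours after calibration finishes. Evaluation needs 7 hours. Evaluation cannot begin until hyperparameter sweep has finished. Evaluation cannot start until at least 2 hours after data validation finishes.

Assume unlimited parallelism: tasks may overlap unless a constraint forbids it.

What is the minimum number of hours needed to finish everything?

28

Train/test split has no prerequisites, so it starts at hour 0 and finishes at hour 1.
Model export cannot begin until train/test split (finishes hour 1). It runs from hour 1 to 1 + 2 = hour 3.
After its own release at hour 2, data validation can start at hour 2 and finishes at hour 4.
Hyperparameter sweep needs all of data validation (finishes hour 4); train/test split (finishes hour 1, plus 2-hour gap → hour 3). That puts its earliest start at hour 4; it finishes at 4 + 8 = hour 12.
For evaluation: hyperparameter sweep (finishes hour 12); data validation (finishes hour 4, plus 2-hour gap → hour 6). Taking the maximum gives a start of hour 12, and it finishes at 12 + 7 = hour 19.
For calibration: evaluation (finishes hour 19); data validation (finishes hour 4). Taking the maximum gives a start of hour 19, and it finishes at 19 + 3 = hour 22.
After calibration (finishes hour 22, plus 3-hour gap → hour 25), deployment can start at hour 25 and finishes at hour 28.
All tasks are finished once the last one completes. Finish times: Data validation at 4, Train/test split at 1, Hyperparameter sweep at 12, Evaluation at 19, Calibration at 22, Model export at 3, Deployment at 28. The latest is hour 28.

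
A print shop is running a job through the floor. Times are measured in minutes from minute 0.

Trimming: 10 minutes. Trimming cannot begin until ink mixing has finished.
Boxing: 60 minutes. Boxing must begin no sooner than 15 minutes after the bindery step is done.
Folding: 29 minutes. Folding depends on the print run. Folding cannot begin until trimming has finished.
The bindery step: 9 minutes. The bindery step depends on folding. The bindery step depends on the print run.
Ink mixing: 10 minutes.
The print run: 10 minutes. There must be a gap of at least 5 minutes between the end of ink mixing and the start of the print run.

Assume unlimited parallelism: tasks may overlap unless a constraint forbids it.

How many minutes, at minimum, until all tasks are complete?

138

Nothing blocks ink mixing, so it runs from minute 0 to minute 10.
Trimming cannot begin until ink mixing (finishes minute 10). It runs from minute 10 to 10 + 10 = minute 20.
After ink mixing (finishes minute 10, plus 5-minute gap → minute 15), the print run can start at minute 15 and finishes at minute 25.
Folding has to wait for the print run (finishes minute 25); trimming (finishes minute 20). The latest of these is minute 25, so folding runs minute 25 to 25 + 29 = minute 54.
The bindery step needs all of folding (finishes minute 54); the print run (finishes minute 25). That puts its earliest start at minute 54; it finishes at 54 + 9 = minute 63.
Boxing cannot begin until the bindery step (finishes minute 63, plus 15-minute gap → minute 78). It runs from minute 78 to 78 + 60 = minute 138.
All tasks are finished once the last one completes. Finish times: Ink mixing at 10, The print run at 25, Trimming at 20, Folding at 54, The bindery step at 63, Boxing at 138. The latest is minute 138.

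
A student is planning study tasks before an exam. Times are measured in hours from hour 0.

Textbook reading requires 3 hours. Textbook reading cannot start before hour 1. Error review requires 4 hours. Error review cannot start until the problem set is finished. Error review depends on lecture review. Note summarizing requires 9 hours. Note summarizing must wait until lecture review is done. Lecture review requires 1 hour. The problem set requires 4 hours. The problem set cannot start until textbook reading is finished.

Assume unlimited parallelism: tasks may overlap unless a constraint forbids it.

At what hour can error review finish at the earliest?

Lecture review can start immediately at hour 0; it finishes at hour 1.
Textbook reading cannot begin until its own release at hour 1. It runs from hour 1 to 1 + 3 = hour 4.
After textbook reading (finishes hour 4), the problem set can start at hour 4 and finishes at hour 8.
Error review needs all of the problem set (finishes hour 8); lecture review (finishes hour 1). That puts its earliest start at hour 8; it finishes at 8 + 4 = hour 12.

12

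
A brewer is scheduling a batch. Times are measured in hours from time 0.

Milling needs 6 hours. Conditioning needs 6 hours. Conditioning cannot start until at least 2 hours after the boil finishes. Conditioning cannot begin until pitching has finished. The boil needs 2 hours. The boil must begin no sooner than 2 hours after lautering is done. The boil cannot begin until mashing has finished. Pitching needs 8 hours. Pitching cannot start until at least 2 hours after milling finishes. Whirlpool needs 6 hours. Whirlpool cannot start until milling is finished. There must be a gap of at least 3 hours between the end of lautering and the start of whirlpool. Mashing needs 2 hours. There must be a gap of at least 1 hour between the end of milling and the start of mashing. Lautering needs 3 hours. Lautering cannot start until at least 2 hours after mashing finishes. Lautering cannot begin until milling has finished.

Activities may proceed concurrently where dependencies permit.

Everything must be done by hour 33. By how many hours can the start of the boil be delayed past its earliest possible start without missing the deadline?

Milling can start immediately at hour 0; it finishes at hour 6.
Mashing waits on milling (finishes hour 6, plus 1-hour gap → hour 7), so it starts at hour 7 and finishes at 7 + 2 = hour 9.
Lautering has to wait for mashing (finishes hour 9, plus 2-hour gap → hour 11); milling (finishes hour 6). The latest of these is hour 11, so lautering runs hour 11 to 11 + 3 = hour 14.
The boil has to wait for lautering (finishes hour 14, plus 2-hour gap → hour 16); mashing (finishes hour 9). The latest of these is hour 16, so the boil runs hour 16 to 16 + 2 = hour 18.

Working backward from the deadline:
To finish by hour 33, conditioning (duration 6) must start no later than hour 27.
Since conditioning (must start by hour 27, minus 2-hour gap → hour 25) depends on it, the boil must finish by hour 25. Backing off its 2-hour duration gives a latest start of hour 23.
So the boil can start as early as hour 16 and as late as hour 23, giving 23 − 16 = 7 hours of slack.

7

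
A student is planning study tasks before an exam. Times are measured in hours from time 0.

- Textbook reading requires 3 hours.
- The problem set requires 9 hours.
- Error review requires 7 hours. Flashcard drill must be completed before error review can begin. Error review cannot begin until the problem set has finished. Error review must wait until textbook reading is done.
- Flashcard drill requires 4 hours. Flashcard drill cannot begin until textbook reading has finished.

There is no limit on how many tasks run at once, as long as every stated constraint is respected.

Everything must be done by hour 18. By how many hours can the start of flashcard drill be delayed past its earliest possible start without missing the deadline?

4

Textbook reading can start immediately at hour 0; it finishes at hour 3.
After textbook reading (finishes hour 3), flashcard drill can start at hour 3 and finishes at hour 7.

Working backward from the deadline:
To finish by hour 18, error review (duration 7) must start no later than hour 11.
Flashcard drill must finish before error review (must start by hour 11). With a 4-hour duration, flashcard drill must start by 11 − 4 = hour 7.
So flashcard drill can start as early as hour 3 and as late as hour 7, giving 7 − 3 = 4 hours of slack.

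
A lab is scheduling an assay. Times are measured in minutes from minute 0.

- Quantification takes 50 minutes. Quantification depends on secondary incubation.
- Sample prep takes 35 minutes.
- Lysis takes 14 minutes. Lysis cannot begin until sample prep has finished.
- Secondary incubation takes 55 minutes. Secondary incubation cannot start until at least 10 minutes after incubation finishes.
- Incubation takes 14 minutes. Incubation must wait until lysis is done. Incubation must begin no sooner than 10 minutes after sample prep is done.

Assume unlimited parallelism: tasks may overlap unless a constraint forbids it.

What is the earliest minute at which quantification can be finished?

Sample prep has no prerequisites, so it starts at minute 0 and finishes at minute 35.
After sample prep (finishes minute 35), lysis can start at minute 35 and finishes at minute 49.
Incubation cannot start until lysis (finishes minute 49); sample prep (finishes minute 35, plus 10-minute gap → minute 45). The controlling bound is minute 49, so incubation finishes at 49 + 14 = minute 63.
Secondary incubation cannot begin until incubation (finishes minute 63, plus 10-minute gap → minute 73). It runs from minute 73 to 73 + 55 = minute 128.
After secondary incubation (finishes minute 128), quantification can start at minute 128 and finishes at minute 178.

178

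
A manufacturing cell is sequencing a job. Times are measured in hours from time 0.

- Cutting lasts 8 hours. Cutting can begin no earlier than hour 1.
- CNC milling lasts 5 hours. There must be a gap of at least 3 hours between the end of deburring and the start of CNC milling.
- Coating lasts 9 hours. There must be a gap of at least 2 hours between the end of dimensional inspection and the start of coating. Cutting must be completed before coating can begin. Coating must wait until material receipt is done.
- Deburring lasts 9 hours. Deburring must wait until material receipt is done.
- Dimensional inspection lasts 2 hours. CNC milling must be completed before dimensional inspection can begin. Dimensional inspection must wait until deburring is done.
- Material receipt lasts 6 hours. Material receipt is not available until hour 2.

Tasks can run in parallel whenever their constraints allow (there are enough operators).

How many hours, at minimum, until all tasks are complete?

38

Cutting cannot begin until its own release at hour 1. It runs from hour 1 to 1 + 8 = hour 9.
Material receipt waits on its own release at hour 2, so it starts at hour 2 and finishes at 2 + 6 = hour 8.
Deburring cannot begin until material receipt (finishes hour 8). It runs from hour 8 to 8 + 9 = hour 17.
After deburring (finishes hour 17, plus 3-hour gap → hour 20), CNC milling can start at hour 20 and finishes at hour 25.
Dimensional inspection has to wait for CNC milling (finishes hour 25); deburring (finishes hour 17). The latest of these is hour 25, so dimensional inspection runs hour 25 to 25 + 2 = hour 27.
Coating has to wait for dimensional inspection (finishes hour 27, plus 2-hour gap → hour 29); cutting (finishes hour 9); material receipt (finishes hour 8). The latest of these is hour 29, so coating runs hour 29 to 29 + 9 = hour 38.
All tasks are finished once the last one completes. Finish times: Material receipt at 8, Cutting at 9, Deburring at 17, CNC milling at 25, Dimensional inspection at 27, Coating at 38. The latest is hour 38.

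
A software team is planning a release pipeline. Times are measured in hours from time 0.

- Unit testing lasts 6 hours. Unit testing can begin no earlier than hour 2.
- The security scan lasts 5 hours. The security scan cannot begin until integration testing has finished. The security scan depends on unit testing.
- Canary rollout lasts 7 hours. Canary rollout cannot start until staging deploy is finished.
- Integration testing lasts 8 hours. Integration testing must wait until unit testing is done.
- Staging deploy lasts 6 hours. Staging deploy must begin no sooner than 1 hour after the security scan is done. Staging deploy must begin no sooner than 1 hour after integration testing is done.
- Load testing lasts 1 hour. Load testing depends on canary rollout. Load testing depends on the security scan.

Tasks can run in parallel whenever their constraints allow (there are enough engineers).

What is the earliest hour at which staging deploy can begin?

After its own release at hour 2, unit testing can start at hour 2 and finishes at hour 8.
Integration testing cannot begin until unit testing (finishes hour 8). It runs from hour 8 to 8 + 8 = hour 16.
The security scan cannot start until integration testing (finishes hour 16); unit testing (finishes hour 8). The controlling bound is hour 16, so the security scan finishes at 16 + 5 = hour 21.
Staging deploy waits on the security scan (finishes hour 21, plus 1-hour gap → hour 22); integration testing (finishes hour 16, plus 1-hour gap → hour 17). The latest of these is hour 22, which is the earliest staging deploy can start.

22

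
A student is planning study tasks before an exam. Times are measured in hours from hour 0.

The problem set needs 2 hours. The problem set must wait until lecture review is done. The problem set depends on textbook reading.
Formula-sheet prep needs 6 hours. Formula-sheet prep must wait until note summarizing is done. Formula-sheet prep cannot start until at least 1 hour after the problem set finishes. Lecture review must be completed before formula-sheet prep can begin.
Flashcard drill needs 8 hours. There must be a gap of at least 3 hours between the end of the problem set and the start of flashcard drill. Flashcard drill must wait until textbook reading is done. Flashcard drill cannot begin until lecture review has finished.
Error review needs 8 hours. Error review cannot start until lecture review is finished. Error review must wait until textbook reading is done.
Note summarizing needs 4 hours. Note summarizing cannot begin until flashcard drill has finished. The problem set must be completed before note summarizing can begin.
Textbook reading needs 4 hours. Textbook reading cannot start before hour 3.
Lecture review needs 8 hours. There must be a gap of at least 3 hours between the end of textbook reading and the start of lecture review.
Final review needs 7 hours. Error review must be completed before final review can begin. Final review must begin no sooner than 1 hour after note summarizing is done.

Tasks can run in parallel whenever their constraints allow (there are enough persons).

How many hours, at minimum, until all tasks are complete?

Textbook reading waits on its own release at hour 3, so it starts at hour 3 and finishes at 3 + 4 = hour 7.
Lecture review waits on textbook reading (finishes hour 7, plus 3-hour gap → hour 10), so it starts at hour 10 and finishes at 10 + 8 = hour 18.
For error review: lecture review (finishes hour 18); textbook reading (finishes hour 7). Taking the maximum gives a start of hour 18, and it finishes at 18 + 8 = hour 26.
The problem set needs all of lecture review (finishes hour 18); textbook reading (finishes hour 7). That puts its earliest start at hour 18; it finishes at 18 + 2 = hour 20.
Flashcard drill has to wait for the problem set (finishes hour 20, plus 3-hour gap → hour 23); textbook reading (finishes hour 7); lecture review (finishes hour 18). The latest of these is hour 23, so flashcard drill runs hour 23 to 23 + 8 = hour 31.
Note summarizing has to wait for flashcard drill (finishes hour 31); the problem set (finishes hour 20). The latest of these is hour 31, so note summarizing runs hour 31 to 31 + 4 = hour 35.
For final review: error review (finishes hour 26); note summarizing (finishes hour 35, plus 1-hour gap → hour 36). Taking the maximum gives a start of hour 36, and it finishes at 36 + 7 = hour 43.
Formula-sheet prep cannot start until note summarizing (finishes hour 35); the problem set (finishes hour 20, plus 1-hour gap → hour 21); lecture review (finishes hour 18). The controlling bound is hour 35, so formula-sheet prep finishes at 35 + 6 = hour 41.
All tasks are finished once the last one completes. Finish times: Textbook reading at 7, Lecture review at 18, The problem set at 20, Flashcard drill at 31, Error review at 26, Note summarizing at 35, Formula-sheet prep at 41, Final review at 43. The latest is hour 43.

43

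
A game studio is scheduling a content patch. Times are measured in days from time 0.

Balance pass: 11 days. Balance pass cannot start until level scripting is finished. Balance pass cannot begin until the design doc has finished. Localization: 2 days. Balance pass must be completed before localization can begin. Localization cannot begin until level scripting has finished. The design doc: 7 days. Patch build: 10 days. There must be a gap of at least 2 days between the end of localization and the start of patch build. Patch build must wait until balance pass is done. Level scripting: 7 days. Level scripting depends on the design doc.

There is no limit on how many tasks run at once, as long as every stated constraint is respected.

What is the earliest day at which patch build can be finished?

39

The design doc has no prerequisites, so it starts at day 0 and finishes at day 7.
After the design doc (finishes day 7), level scripting can start at day 7 and finishes at day 14.
For balance pass: level scripting (finishes day 14); the design doc (finishes day 7). Taking the maximum gives a start of day 14, and it finishes at 14 + 11 = day 25.
For localization: balance pass (finishes day 25); level scripting (finishes day 14). Taking the maximum gives a start of day 25, and it finishes at 25 + 2 = day 27.
Patch build cannot start until localization (finishes day 27, plus 2-day gap → day 29); balance pass (finishes day 25). The controlling bound is day 29, so patch build finishes at 29 + 10 = day 39.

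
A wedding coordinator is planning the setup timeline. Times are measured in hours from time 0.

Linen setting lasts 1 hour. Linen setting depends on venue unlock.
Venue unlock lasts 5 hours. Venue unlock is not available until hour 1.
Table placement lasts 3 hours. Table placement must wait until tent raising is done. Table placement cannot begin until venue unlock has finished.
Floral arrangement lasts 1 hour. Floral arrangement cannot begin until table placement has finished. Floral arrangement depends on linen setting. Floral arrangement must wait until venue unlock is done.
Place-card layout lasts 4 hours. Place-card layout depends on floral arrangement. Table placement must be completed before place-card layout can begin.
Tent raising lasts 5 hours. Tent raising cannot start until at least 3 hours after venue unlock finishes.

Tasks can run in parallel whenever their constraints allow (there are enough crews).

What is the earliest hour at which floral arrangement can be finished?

Venue unlock cannot begin until its own release at hour 1. It runs from hour 1 to 1 + 5 = hour 6.
After venue unlock (finishes hour 6), linen setting can start at hour 6 and finishes at hour 7.
Tent raising cannot begin until venue unlock (finishes hour 6, plus 3-hour gap → hour 9). It runs from hour 9 to 9 + 5 = hour 14.
Table placement has to wait for tent raising (finishes hour 14); venue unlock (finishes hour 6). The latest of these is hour 14, so table placement runs hour 14 to 14 + 3 = hour 17.
For floral arrangement: table placement (finishes hour 17); linen setting (finishes hour 7); venue unlock (finishes hour 6). Taking the maximum gives a start of hour 17, and it finishes at 17 + 1 = hour 18.

18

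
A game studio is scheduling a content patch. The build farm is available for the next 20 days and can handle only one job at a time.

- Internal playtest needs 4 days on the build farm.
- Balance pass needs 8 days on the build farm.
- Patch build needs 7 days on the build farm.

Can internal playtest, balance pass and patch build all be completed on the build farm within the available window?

Running back to back, the jobs need 4 + 8 + 7 = 19 days on the build farm.
Since 19 ≤ 20, they fit within the window.

Yes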